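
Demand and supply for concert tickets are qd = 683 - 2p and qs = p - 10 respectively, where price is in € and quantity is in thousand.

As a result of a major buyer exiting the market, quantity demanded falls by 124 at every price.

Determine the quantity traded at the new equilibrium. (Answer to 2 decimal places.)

179.67

Original equilibrium: 683 - 2p = p - 10 gives 693 = 3p, so p = 231 and q = 221.
The new curves are qd = 559 - 2p (demand) and qs = p - 10 (supply).
Setting them equal: 559 - 2p = p - 10 → 569 = 3p, so p = 569/3 ≈ 189.6667 and q = 539/3 ≈ 179.6667.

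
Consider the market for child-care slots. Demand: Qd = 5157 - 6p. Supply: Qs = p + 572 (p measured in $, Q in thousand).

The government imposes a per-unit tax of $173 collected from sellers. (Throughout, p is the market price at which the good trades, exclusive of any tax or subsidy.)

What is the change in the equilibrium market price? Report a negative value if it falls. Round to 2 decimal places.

+24.71

Solve the original market: 5157 - 6p = p + 572, hence p = 655 and Q = 1227.
Since sellers keep the price net of the tax, the effective supply curve becomes Qs = p + 399.
New equilibrium: 5157 - 6p = p + 399 ⇒ 4758 = 7p ⇒ p = 4758/7 ≈ 679.7143, Q = 7551/7 ≈ 1078.7143.
Δp = 679.7143 − 655 = +24.71.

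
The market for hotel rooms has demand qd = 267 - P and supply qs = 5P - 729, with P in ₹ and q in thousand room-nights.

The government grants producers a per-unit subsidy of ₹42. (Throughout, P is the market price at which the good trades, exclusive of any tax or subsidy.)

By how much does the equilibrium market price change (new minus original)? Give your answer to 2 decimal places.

-35.00

Original equilibrium: 267 - P = 5P - 729 gives 996 = 6P, so P = 166 and q = 101.
Since sellers receive the price plus the subsidy, the effective supply curve becomes qs = 5P - 519.
New equilibrium: 267 - P = 5P - 519 ⇒ 786 = 6P ⇒ P = 131, q = 136.
ΔP = 131 − 166 = -35.00.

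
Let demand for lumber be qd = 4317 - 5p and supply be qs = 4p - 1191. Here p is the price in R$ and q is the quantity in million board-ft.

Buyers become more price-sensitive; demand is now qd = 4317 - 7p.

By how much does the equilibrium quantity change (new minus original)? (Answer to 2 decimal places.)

Original equilibrium: 4317 - 5p = 4p - 1191 gives 5508 = 9p, so p = 612 and q = 1257.
The new curves are qd = 4317 - 7p (demand) and qs = 4p - 1191 (supply).
Setting them equal: 4317 - 7p = 4p - 1191 → 5508 = 11p, so p = 5508/11 ≈ 500.7273 and q = 8931/11 ≈ 811.9091.
Δq = 811.9091 − 1257 = -445.09.

-445.09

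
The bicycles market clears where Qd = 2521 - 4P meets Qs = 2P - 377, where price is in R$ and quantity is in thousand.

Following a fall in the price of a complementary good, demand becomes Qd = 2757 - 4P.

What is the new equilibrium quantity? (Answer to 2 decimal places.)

Original equilibrium: 2521 - 4P = 2P - 377 gives 2898 = 6P, so P = 483 and Q = 589.
With the change applied: demand Qd = 2757 - 4P, supply Qs = 2P - 377.
Equate the new curves: 2757 - 4P = 2P - 377, giving 3134 = 6P, P = 1567/3 ≈ 522.3333, Q = 2003/3 ≈ 667.6667.

667.67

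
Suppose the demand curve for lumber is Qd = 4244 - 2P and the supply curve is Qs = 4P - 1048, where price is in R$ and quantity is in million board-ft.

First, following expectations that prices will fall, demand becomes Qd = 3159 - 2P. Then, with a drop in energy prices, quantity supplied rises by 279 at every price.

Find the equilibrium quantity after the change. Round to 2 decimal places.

Before the shock: 4244 - 2P = 4P - 1048 ⇒ 5292 = 6P ⇒ P = 882, Q = 2480.
With the change applied: demand Qd = 3159 - 2P, supply Qs = 4P - 769.
Equate the new curves: 3159 - 2P = 4P - 769, giving 3928 = 6P, P = 1964/3 ≈ 654.6667, Q = 5549/3 ≈ 1849.6667.

1849.67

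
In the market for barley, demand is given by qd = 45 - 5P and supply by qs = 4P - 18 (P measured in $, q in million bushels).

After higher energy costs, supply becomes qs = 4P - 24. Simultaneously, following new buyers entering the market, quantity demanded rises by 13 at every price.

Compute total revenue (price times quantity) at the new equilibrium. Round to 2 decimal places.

Solve the original market: 45 - 5P = 4P - 18, hence P = 7 and q = 10.
After the shift, demand is qd = 58 - 5P and supply is qs = 4P - 24.
Setting them equal: 58 - 5P = 4P - 24 → 82 = 9P, so P = 82/9 ≈ 9.1111 and q = 112/9 ≈ 12.4444.
New expenditure = 9.1111 × 12.4444 = 113.38.

113.38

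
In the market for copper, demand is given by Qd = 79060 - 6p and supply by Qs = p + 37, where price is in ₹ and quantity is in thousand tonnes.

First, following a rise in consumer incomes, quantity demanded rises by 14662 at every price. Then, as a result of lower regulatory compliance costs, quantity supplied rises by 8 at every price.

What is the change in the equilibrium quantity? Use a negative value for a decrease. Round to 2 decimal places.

Original equilibrium: 79060 - 6p = p + 37 gives 79023 = 7p, so p = 11289 and Q = 11326.
The new curves are Qd = 93722 - 6p (demand) and Qs = p + 45 (supply).
Setting them equal: 93722 - 6p = p + 45 → 93677 = 7p, so p = 93677/7 ≈ 13382.4286 and Q = 93992/7 ≈ 13427.4286.
ΔQ = 13427.4286 − 11326 = +2101.43.

+2101.43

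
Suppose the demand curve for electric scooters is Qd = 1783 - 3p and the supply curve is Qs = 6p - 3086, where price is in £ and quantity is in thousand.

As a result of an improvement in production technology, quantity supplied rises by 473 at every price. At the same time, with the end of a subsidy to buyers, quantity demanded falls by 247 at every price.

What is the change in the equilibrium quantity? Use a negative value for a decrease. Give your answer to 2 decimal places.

-7.00

Original equilibrium: 1783 - 3p = 6p - 3086 gives 4869 = 9p, so p = 541 and Q = 160.
The shock moves the curves to Qd = 1536 - 3p and Qs = 6p - 2613.
Equate the new curves: 1536 - 3p = 6p - 2613, giving 4149 = 9p, p = 461, Q = 153.
ΔQ = 153 − 160 = -7.00.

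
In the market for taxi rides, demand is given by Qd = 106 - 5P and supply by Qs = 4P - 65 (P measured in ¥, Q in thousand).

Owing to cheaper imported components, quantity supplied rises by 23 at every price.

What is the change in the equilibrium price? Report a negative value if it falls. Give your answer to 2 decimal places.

-2.56

Original equilibrium: 106 - 5P = 4P - 65 gives 171 = 9P, so P = 19 and Q = 11.
After the shift, demand is Qd = 106 - 5P and supply is Qs = 4P - 42.
Equate the new curves: 106 - 5P = 4P - 42, giving 148 = 9P, P = 148/9 ≈ 16.4444, Q = 214/9 ≈ 23.7778.
ΔP = 16.4444 − 19 = -2.56.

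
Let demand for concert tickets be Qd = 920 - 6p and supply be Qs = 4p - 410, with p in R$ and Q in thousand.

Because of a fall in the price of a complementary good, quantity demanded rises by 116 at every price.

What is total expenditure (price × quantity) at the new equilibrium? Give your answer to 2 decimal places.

24350.64

Before the shock: 920 - 6p = 4p - 410 ⇒ 1330 = 10p ⇒ p = 133, Q = 122.
The shock moves the curves to Qd = 1036 - 6p and Qs = 4p - 410.
Equate the new curves: 1036 - 6p = 4p - 410, giving 1446 = 10p, p = 144.6, Q = 168.4.
New expenditure = 144.6 × 168.4 = 24350.64.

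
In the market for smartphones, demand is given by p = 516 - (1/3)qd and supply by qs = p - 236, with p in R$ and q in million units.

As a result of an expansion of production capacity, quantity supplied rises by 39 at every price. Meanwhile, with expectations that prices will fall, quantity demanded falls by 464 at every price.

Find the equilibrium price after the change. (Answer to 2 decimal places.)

Initially, 1548 - 3p = p - 236, so 1784 = 4p and p = 446, q = 210.
With the change applied: demand qd = 1084 - 3p, supply qs = p - 197.
Setting them equal: 1084 - 3p = p - 197 → 1281 = 4p, so p = 320.25 and q = 123.25.

320.25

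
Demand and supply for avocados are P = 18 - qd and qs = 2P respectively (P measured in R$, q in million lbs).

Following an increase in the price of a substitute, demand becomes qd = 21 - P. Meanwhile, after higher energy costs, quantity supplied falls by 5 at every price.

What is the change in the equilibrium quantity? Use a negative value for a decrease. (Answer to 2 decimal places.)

+0.33

Solve the original market: 18 - P = 2P, hence P = 6 and q = 12.
With the change applied: demand qd = 21 - P, supply qs = 2P - 5.
Equate the new curves: 21 - P = 2P - 5, giving 26 = 3P, P = 26/3 ≈ 8.6667, q = 37/3 ≈ 12.3333.
Δq = 12.3333 − 12 = +0.33.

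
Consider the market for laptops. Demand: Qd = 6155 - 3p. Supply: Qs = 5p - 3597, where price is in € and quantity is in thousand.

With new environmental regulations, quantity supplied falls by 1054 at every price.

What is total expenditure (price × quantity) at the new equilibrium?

Before the shock: 6155 - 3p = 5p - 3597 ⇒ 9752 = 8p ⇒ p = 1219, Q = 2498.
The shock moves the curves to Qd = 6155 - 3p and Qs = 5p - 4651.
New equilibrium: 6155 - 3p = 5p - 4651 ⇒ 10806 = 8p ⇒ p = 1350.75, Q = 2102.75.
New expenditure = 1350.75 × 2102.75 = 2840289.5625.

2840289.5625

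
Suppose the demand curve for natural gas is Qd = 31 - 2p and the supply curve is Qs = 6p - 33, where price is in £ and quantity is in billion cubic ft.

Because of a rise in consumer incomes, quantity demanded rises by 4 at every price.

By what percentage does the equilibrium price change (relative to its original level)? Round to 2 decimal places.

Initially, 31 - 2p = 6p - 33, so 64 = 8p and p = 8, Q = 15.
After the shift, demand is Qd = 35 - 2p and supply is Qs = 6p - 33.
Equate the new curves: 35 - 2p = 6p - 33, giving 68 = 8p, p = 8.5, Q = 18.
%Δp = (8.5 − 8) / 8 × 100 = +6.25%.

+6.25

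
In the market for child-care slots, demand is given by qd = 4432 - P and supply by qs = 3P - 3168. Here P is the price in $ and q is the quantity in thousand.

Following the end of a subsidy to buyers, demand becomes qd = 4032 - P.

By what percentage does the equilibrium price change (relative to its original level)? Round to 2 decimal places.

-5.26

Before the shock: 4432 - P = 3P - 3168 ⇒ 7600 = 4P ⇒ P = 1900, q = 2532.
The shock moves the curves to qd = 4032 - P and qs = 3P - 3168.
Equate the new curves: 4032 - P = 3P - 3168, giving 7200 = 4P, P = 1800, q = 2232.
%ΔP = (1800 − 1900) / 1900 × 100 = -5.26%.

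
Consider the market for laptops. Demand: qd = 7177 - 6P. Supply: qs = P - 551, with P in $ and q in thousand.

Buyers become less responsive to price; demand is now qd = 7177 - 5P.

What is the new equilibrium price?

Solve the original market: 7177 - 6P = P - 551, hence P = 1104 and q = 553.
The shock moves the curves to qd = 7177 - 5P and qs = P - 551.
Equate the new curves: 7177 - 5P = P - 551, giving 7728 = 6P, P = 1288, q = 737.

1288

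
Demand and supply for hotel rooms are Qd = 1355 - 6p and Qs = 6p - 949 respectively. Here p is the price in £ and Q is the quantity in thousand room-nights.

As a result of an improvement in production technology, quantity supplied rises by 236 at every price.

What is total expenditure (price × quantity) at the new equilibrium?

Solve the original market: 1355 - 6p = 6p - 949, hence p = 192 and Q = 203.
The shock moves the curves to Qd = 1355 - 6p and Qs = 6p - 713.
New equilibrium: 1355 - 6p = 6p - 713 ⇒ 2068 = 12p ⇒ p = 517/3 ≈ 172.3333, Q = 321.
New expenditure = 172.3333 × 321 = 55319.

55319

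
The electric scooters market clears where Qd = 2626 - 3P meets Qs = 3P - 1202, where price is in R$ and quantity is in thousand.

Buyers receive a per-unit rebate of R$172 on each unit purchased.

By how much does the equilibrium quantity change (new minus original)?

+258

Original equilibrium: 2626 - 3P = 3P - 1202 gives 3828 = 6P, so P = 638 and Q = 712.
Since buyers' out-of-pocket price is the market price minus the rebate, the effective demand curve becomes Qd = 3142 - 3P.
Equate the new curves: 3142 - 3P = 3P - 1202, giving 4344 = 6P, P = 724, Q = 970.
ΔQ = 970 − 712 = +258.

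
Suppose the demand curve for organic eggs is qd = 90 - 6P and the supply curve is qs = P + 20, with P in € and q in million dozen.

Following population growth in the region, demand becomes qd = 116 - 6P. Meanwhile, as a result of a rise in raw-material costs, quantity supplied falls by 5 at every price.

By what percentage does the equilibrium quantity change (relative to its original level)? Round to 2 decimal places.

-1.90

Original equilibrium: 90 - 6P = P + 20 gives 70 = 7P, so P = 10 and q = 30.
The new curves are qd = 116 - 6P (demand) and qs = P + 15 (supply).
Clearing the new market: 116 - 6P = P + 15, so P = 101/7 ≈ 14.4286 and q = 206/7 ≈ 29.4286.
%Δq = (29.4286 − 30) / 30 × 100 = -1.90%.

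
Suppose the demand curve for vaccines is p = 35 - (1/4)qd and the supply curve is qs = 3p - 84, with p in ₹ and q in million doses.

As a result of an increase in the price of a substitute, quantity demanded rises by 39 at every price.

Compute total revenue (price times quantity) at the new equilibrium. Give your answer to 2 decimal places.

1078.84

Before the shock: 140 - 4p = 3p - 84 ⇒ 224 = 7p ⇒ p = 32, q = 12.
After the shift, demand is qd = 179 - 4p and supply is qs = 3p - 84.
Equate the new curves: 179 - 4p = 3p - 84, giving 263 = 7p, p = 263/7 ≈ 37.5714, q = 201/7 ≈ 28.7143.
New expenditure = 37.5714 × 28.7143 = 1078.84.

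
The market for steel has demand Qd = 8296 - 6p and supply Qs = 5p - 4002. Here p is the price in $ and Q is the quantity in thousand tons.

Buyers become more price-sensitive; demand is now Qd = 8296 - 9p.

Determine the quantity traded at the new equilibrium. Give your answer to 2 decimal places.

390.14

Original equilibrium: 8296 - 6p = 5p - 4002 gives 12298 = 11p, so p = 1118 and Q = 1588.
After the shift, demand is Qd = 8296 - 9p and supply is Qs = 5p - 4002.
Setting them equal: 8296 - 9p = 5p - 4002 → 12298 = 14p, so p = 6149/7 ≈ 878.4286 and Q = 2731/7 ≈ 390.1429.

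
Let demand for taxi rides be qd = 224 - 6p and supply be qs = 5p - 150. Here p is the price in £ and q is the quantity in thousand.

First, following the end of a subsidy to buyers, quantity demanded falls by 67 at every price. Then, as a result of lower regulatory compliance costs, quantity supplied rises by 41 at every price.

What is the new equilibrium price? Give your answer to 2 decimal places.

24.18

Before the shock: 224 - 6p = 5p - 150 ⇒ 374 = 11p ⇒ p = 34, q = 20.
The new curves are qd = 157 - 6p (demand) and qs = 5p - 109 (supply).
Equate the new curves: 157 - 6p = 5p - 109, giving 266 = 11p, p = 266/11 ≈ 24.1818, q = 131/11 ≈ 11.9091.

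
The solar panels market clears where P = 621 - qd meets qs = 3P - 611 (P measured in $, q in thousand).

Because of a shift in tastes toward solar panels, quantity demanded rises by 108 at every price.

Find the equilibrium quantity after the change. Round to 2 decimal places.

Solve the original market: 621 - P = 3P - 611, hence P = 308 and q = 313.
After the shift, demand is qd = 729 - P and supply is qs = 3P - 611.
Equate the new curves: 729 - P = 3P - 611, giving 1340 = 4P, P = 335, q = 394.

394.00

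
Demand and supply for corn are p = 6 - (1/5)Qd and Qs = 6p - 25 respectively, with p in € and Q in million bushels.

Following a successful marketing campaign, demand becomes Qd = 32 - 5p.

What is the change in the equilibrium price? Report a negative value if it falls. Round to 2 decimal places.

+0.18

Solve the original market: 30 - 5p = 6p - 25, hence p = 5 and Q = 5.
The shock moves the curves to Qd = 32 - 5p and Qs = 6p - 25.
New equilibrium: 32 - 5p = 6p - 25 ⇒ 57 = 11p ⇒ p = 57/11 ≈ 5.1818, Q = 67/11 ≈ 6.0909.
Δp = 5.1818 − 5 = +0.18.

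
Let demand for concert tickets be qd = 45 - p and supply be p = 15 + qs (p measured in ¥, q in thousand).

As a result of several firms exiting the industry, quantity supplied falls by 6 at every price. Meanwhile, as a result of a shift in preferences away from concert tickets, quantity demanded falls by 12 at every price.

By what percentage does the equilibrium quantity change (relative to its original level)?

-60

Initially, 45 - p = p - 15, so 60 = 2p and p = 30, q = 15.
With the change applied: demand qd = 33 - p, supply qs = p - 21.
New equilibrium: 33 - p = p - 21 ⇒ 54 = 2p ⇒ p = 27, q = 6.
%Δq = (6 − 15) / 15 × 100 = -60%.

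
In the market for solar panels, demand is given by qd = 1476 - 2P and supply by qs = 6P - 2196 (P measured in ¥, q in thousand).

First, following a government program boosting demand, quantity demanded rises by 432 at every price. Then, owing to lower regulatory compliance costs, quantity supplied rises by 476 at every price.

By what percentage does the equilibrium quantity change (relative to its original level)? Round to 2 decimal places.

Initially, 1476 - 2P = 6P - 2196, so 3672 = 8P and P = 459, q = 558.
After the shift, demand is qd = 1908 - 2P and supply is qs = 6P - 1720.
Clearing the new market: 1908 - 2P = 6P - 1720, so P = 453.5 and q = 1001.
%Δq = (1001 − 558) / 558 × 100 = +79.39%.

+79.39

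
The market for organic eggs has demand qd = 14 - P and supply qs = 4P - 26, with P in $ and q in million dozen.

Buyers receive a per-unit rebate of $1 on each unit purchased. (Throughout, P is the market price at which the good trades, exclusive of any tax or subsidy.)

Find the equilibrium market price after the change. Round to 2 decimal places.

Before the shock: 14 - P = 4P - 26 ⇒ 40 = 5P ⇒ P = 8, q = 6.
Since buyers' out-of-pocket price is the market price minus the rebate, the effective demand curve becomes qd = 15 - P.
New equilibrium: 15 - P = 4P - 26 ⇒ 41 = 5P ⇒ P = 8.2, q = 6.8.

8.20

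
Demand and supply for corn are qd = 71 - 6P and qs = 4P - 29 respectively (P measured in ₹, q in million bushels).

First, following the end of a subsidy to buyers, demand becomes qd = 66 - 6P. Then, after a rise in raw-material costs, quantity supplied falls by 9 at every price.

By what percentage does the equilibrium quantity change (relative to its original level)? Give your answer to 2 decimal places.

-67.27

Initially, 71 - 6P = 4P - 29, so 100 = 10P and P = 10, q = 11.
After the shift, demand is qd = 66 - 6P and supply is qs = 4P - 38.
New equilibrium: 66 - 6P = 4P - 38 ⇒ 104 = 10P ⇒ P = 10.4, q = 3.6.
%Δq = (3.6 − 11) / 11 × 100 = -67.27%.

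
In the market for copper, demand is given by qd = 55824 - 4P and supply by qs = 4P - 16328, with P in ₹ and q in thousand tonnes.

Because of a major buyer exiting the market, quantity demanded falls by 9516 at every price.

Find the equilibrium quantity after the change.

Solve the original market: 55824 - 4P = 4P - 16328, hence P = 9019 and q = 19748.
With the change applied: demand qd = 46308 - 4P, supply qs = 4P - 16328.
New equilibrium: 46308 - 4P = 4P - 16328 ⇒ 62636 = 8P ⇒ P = 7829.5, q = 14990.

14990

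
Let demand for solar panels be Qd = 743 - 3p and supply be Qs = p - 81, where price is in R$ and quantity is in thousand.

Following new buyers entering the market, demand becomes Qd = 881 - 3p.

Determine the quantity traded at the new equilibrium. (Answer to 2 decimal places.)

Initially, 743 - 3p = p - 81, so 824 = 4p and p = 206, Q = 125.
With the change applied: demand Qd = 881 - 3p, supply Qs = p - 81.
Equate the new curves: 881 - 3p = p - 81, giving 962 = 4p, p = 240.5, Q = 159.5.

159.50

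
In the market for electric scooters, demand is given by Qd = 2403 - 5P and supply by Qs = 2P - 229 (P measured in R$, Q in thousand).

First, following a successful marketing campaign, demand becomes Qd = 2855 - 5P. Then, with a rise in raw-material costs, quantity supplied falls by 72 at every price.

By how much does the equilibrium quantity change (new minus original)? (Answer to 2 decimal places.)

+77.71

Initially, 2403 - 5P = 2P - 229, so 2632 = 7P and P = 376, Q = 523.
After the shift, demand is Qd = 2855 - 5P and supply is Qs = 2P - 301.
New equilibrium: 2855 - 5P = 2P - 301 ⇒ 3156 = 7P ⇒ P = 3156/7 ≈ 450.8571, Q = 4205/7 ≈ 600.7143.
ΔQ = 600.7143 − 523 = +77.71.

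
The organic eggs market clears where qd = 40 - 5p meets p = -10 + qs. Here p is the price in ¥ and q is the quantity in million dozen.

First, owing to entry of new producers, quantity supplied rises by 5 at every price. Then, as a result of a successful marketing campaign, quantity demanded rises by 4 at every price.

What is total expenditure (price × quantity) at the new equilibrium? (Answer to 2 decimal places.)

95.86

Before the shock: 40 - 5p = p + 10 ⇒ 30 = 6p ⇒ p = 5, q = 15.
The shock moves the curves to qd = 44 - 5p and qs = p + 15.
New equilibrium: 44 - 5p = p + 15 ⇒ 29 = 6p ⇒ p = 29/6 ≈ 4.8333, q = 119/6 ≈ 19.8333.
New expenditure = 4.8333 × 19.8333 = 95.86.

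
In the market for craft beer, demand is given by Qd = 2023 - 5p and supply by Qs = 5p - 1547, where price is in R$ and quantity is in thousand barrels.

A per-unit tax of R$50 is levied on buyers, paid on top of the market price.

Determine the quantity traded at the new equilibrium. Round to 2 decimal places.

113.00

Initially, 2023 - 5p = 5p - 1547, so 3570 = 10p and p = 357, Q = 238.
Since buyers pay the price plus the tax, the effective demand curve becomes Qd = 1773 - 5p.
Setting them equal: 1773 - 5p = 5p - 1547 → 3320 = 10p, so p = 332 and Q = 113.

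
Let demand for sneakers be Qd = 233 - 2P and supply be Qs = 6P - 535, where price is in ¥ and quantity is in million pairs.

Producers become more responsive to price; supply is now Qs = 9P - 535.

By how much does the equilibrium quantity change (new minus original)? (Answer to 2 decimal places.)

Initially, 233 - 2P = 6P - 535, so 768 = 8P and P = 96, Q = 41.
With the change applied: demand Qd = 233 - 2P, supply Qs = 9P - 535.
Setting them equal: 233 - 2P = 9P - 535 → 768 = 11P, so P = 768/11 ≈ 69.8182 and Q = 1027/11 ≈ 93.3636.
ΔQ = 93.3636 − 41 = +52.36.

+52.36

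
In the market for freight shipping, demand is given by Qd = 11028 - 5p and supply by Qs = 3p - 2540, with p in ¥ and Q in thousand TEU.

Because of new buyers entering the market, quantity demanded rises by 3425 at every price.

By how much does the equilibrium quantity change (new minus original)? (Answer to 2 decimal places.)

+1284.38

Original equilibrium: 11028 - 5p = 3p - 2540 gives 13568 = 8p, so p = 1696 and Q = 2548.
After the shift, demand is Qd = 14453 - 5p and supply is Qs = 3p - 2540.
Setting them equal: 14453 - 5p = 3p - 2540 → 16993 = 8p, so p = 2124.125 and Q = 3832.375.
ΔQ = 3832.375 − 2548 = +1284.38.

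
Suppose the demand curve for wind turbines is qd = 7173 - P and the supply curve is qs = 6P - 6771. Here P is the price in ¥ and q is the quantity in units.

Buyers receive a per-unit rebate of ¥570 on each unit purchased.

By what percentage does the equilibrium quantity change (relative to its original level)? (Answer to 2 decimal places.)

Initially, 7173 - P = 6P - 6771, so 13944 = 7P and P = 1992, q = 5181.
Since buyers' out-of-pocket price is the market price minus the rebate, the effective demand curve becomes qd = 7743 - P.
Clearing the new market: 7743 - P = 6P - 6771, so P = 14514/7 ≈ 2073.4286 and q = 39687/7 ≈ 5669.5714.
%Δq = (5669.5714 − 5181) / 5181 × 100 = +9.43%.

+9.43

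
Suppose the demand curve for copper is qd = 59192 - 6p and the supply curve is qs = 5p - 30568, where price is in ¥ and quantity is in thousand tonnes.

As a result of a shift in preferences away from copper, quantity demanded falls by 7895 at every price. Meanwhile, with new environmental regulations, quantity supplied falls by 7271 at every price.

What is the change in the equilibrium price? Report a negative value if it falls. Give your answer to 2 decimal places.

Initially, 59192 - 6p = 5p - 30568, so 89760 = 11p and p = 8160, q = 10232.
With the change applied: demand qd = 51297 - 6p, supply qs = 5p - 37839.
Equate the new curves: 51297 - 6p = 5p - 37839, giving 89136 = 11p, p = 89136/11 ≈ 8103.2727, q = 29451/11 ≈ 2677.3636.
Δp = 8103.2727 − 8160 = -56.73.

-56.73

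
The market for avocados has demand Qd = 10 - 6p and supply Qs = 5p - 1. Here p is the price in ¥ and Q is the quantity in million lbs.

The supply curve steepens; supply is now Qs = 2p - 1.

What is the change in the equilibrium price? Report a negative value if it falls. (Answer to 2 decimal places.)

+0.38

Initially, 10 - 6p = 5p - 1, so 11 = 11p and p = 1, Q = 4.
With the change applied: demand Qd = 10 - 6p, supply Qs = 2p - 1.
Equate the new curves: 10 - 6p = 2p - 1, giving 11 = 8p, p = 1.375, Q = 1.75.
Δp = 1.375 − 1 = +0.38.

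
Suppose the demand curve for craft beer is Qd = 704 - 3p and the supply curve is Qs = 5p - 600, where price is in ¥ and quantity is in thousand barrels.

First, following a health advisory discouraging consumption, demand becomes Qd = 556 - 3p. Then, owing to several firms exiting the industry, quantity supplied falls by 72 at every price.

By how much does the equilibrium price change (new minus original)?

-9.5

Solve the original market: 704 - 3p = 5p - 600, hence p = 163 and Q = 215.
After the shift, demand is Qd = 556 - 3p and supply is Qs = 5p - 672.
Equate the new curves: 556 - 3p = 5p - 672, giving 1228 = 8p, p = 153.5, Q = 95.5.
Δp = 153.5 − 163 = -9.5.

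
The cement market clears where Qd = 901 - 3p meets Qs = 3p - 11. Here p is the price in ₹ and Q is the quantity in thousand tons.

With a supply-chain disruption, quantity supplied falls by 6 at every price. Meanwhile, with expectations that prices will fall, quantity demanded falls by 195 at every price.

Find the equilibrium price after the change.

120.5

Original equilibrium: 901 - 3p = 3p - 11 gives 912 = 6p, so p = 152 and Q = 445.
The new curves are Qd = 706 - 3p (demand) and Qs = 3p - 17 (supply).
New equilibrium: 706 - 3p = 3p - 17 ⇒ 723 = 6p ⇒ p = 120.5, Q = 344.5.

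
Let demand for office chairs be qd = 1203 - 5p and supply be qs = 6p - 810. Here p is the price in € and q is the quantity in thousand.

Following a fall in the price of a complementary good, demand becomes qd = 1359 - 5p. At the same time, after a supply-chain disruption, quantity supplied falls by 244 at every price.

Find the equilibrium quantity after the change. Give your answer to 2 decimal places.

262.18

Solve the original market: 1203 - 5p = 6p - 810, hence p = 183 and q = 288.
The shock moves the curves to qd = 1359 - 5p and qs = 6p - 1054.
Equate the new curves: 1359 - 5p = 6p - 1054, giving 2413 = 11p, p = 2413/11 ≈ 219.3636, q = 2884/11 ≈ 262.1818.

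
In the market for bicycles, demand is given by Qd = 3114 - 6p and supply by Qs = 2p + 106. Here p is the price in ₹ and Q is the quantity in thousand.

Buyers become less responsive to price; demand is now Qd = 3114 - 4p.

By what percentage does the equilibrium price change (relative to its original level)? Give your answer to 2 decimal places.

+33.33

Before the shock: 3114 - 6p = 2p + 106 ⇒ 3008 = 8p ⇒ p = 376, Q = 858.
With the change applied: demand Qd = 3114 - 4p, supply Qs = 2p + 106.
Setting them equal: 3114 - 4p = 2p + 106 → 3008 = 6p, so p = 1504/3 ≈ 501.3333 and Q = 3326/3 ≈ 1108.6667.
%Δp = (501.3333 − 376) / 376 × 100 = +33.33%.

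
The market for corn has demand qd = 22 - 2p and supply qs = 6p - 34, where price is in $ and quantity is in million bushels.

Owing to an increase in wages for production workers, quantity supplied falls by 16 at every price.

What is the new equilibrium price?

Original equilibrium: 22 - 2p = 6p - 34 gives 56 = 8p, so p = 7 and q = 8.
After the shift, demand is qd = 22 - 2p and supply is qs = 6p - 50.
New equilibrium: 22 - 2p = 6p - 50 ⇒ 72 = 8p ⇒ p = 9, q = 4.

9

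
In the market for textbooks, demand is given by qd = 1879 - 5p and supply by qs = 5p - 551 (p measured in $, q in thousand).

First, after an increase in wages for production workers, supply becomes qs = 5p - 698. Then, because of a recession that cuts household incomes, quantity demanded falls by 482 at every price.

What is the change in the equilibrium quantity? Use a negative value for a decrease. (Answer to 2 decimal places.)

Initially, 1879 - 5p = 5p - 551, so 2430 = 10p and p = 243, q = 664.
The new curves are qd = 1397 - 5p (demand) and qs = 5p - 698 (supply).
Equate the new curves: 1397 - 5p = 5p - 698, giving 2095 = 10p, p = 209.5, q = 349.5.
Δq = 349.5 − 664 = -314.50.

-314.50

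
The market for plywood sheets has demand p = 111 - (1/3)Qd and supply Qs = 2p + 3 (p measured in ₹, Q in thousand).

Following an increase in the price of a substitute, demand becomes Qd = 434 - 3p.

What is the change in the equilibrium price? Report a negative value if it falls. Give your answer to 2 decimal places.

Initially, 333 - 3p = 2p + 3, so 330 = 5p and p = 66, Q = 135.
After the shift, demand is Qd = 434 - 3p and supply is Qs = 2p + 3.
Clearing the new market: 434 - 3p = 2p + 3, so p = 86.2 and Q = 175.4.
Δp = 86.2 − 66 = +20.20.

+20.20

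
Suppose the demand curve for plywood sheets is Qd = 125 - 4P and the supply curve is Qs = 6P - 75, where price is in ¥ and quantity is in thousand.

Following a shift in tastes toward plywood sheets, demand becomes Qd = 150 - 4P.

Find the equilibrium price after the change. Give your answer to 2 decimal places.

Solve the original market: 125 - 4P = 6P - 75, hence P = 20 and Q = 45.
The new curves are Qd = 150 - 4P (demand) and Qs = 6P - 75 (supply).
Setting them equal: 150 - 4P = 6P - 75 → 225 = 10P, so P = 22.5 and Q = 60.

22.50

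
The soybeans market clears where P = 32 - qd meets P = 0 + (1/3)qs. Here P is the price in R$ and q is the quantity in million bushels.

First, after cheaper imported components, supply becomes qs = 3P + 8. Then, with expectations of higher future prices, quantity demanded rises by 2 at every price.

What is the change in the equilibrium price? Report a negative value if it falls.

Solve the original market: 32 - P = 3P, hence P = 8 and q = 24.
The shock moves the curves to qd = 34 - P and qs = 3P + 8.
Setting them equal: 34 - P = 3P + 8 → 26 = 4P, so P = 6.5 and q = 27.5.
ΔP = 6.5 − 8 = -1.5.

-1.5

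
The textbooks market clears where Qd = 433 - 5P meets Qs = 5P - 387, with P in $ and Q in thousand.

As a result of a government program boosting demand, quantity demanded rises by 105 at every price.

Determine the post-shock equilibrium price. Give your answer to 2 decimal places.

Original equilibrium: 433 - 5P = 5P - 387 gives 820 = 10P, so P = 82 and Q = 23.
The new curves are Qd = 538 - 5P (demand) and Qs = 5P - 387 (supply).
Clearing the new market: 538 - 5P = 5P - 387, so P = 92.5 and Q = 75.5.

92.50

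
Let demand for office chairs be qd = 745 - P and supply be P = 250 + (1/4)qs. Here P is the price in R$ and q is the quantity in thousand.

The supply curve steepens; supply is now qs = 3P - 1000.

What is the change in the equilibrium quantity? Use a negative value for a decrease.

Solve the original market: 745 - P = 4P - 1000, hence P = 349 and q = 396.
After the shift, demand is qd = 745 - P and supply is qs = 3P - 1000.
Setting them equal: 745 - P = 3P - 1000 → 1745 = 4P, so P = 436.25 and q = 308.75.
Δq = 308.75 − 396 = -87.25.

-87.25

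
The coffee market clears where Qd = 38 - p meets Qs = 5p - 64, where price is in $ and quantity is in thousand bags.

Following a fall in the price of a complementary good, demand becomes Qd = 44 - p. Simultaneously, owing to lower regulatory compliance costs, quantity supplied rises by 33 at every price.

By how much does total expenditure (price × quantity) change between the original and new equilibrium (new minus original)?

+36.75

Initially, 38 - p = 5p - 64, so 102 = 6p and p = 17, Q = 21.
With the change applied: demand Qd = 44 - p, supply Qs = 5p - 31.
Clearing the new market: 44 - p = 5p - 31, so p = 12.5 and Q = 31.5.
Expenditure moves from 17×21 = 357 to 12.5×31.5 = 393.75; change = +36.75.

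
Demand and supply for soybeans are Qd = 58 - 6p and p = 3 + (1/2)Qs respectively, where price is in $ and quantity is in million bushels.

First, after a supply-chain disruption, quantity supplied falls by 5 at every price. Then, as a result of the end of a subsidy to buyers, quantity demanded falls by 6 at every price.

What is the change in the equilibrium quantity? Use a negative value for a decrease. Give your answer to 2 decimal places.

Before the shock: 58 - 6p = 2p - 6 ⇒ 64 = 8p ⇒ p = 8, Q = 10.
The new curves are Qd = 52 - 6p (demand) and Qs = 2p - 11 (supply).
New equilibrium: 52 - 6p = 2p - 11 ⇒ 63 = 8p ⇒ p = 7.875, Q = 4.75.
ΔQ = 4.75 − 10 = -5.25.

-5.25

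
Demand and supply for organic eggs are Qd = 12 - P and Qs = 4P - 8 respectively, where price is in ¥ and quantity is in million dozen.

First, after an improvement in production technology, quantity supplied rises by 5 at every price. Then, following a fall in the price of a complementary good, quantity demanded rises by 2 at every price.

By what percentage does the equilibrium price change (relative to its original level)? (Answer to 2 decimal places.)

Initially, 12 - P = 4P - 8, so 20 = 5P and P = 4, Q = 8.
With the change applied: demand Qd = 14 - P, supply Qs = 4P - 3.
Equate the new curves: 14 - P = 4P - 3, giving 17 = 5P, P = 3.4, Q = 10.6.
%ΔP = (3.4 − 4) / 4 × 100 = -15.00%.

-15.00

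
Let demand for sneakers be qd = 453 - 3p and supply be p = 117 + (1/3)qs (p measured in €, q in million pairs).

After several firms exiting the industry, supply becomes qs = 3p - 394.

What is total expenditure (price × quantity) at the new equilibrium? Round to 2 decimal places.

Before the shock: 453 - 3p = 3p - 351 ⇒ 804 = 6p ⇒ p = 134, q = 51.
After the shift, demand is qd = 453 - 3p and supply is qs = 3p - 394.
Equate the new curves: 453 - 3p = 3p - 394, giving 847 = 6p, p = 847/6 ≈ 141.1667, q = 29.5.
New expenditure = 141.1667 × 29.5 = 4164.42.

4164.42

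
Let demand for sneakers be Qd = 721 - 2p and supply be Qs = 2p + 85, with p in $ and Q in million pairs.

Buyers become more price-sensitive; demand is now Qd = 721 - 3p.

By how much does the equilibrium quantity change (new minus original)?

-63.6

Before the shock: 721 - 2p = 2p + 85 ⇒ 636 = 4p ⇒ p = 159, Q = 403.
The new curves are Qd = 721 - 3p (demand) and Qs = 2p + 85 (supply).
New equilibrium: 721 - 3p = 2p + 85 ⇒ 636 = 5p ⇒ p = 127.2, Q = 339.4.
ΔQ = 339.4 − 403 = -63.6.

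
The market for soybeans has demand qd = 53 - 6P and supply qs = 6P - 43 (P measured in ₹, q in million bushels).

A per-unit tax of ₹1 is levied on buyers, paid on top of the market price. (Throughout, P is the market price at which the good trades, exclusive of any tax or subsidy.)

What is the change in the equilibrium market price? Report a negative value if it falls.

-0.5

Original equilibrium: 53 - 6P = 6P - 43 gives 96 = 12P, so P = 8 and q = 5.
Since buyers pay the price plus the tax, the effective demand curve becomes qd = 47 - 6P.
New equilibrium: 47 - 6P = 6P - 43 ⇒ 90 = 12P ⇒ P = 7.5, q = 2.
ΔP = 7.5 − 8 = -0.5.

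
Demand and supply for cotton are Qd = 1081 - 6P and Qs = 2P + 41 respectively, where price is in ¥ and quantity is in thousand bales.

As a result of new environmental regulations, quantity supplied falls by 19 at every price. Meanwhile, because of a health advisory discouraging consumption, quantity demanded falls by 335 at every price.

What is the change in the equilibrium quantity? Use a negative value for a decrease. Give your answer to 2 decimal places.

Solve the original market: 1081 - 6P = 2P + 41, hence P = 130 and Q = 301.
The shock moves the curves to Qd = 746 - 6P and Qs = 2P + 22.
Setting them equal: 746 - 6P = 2P + 22 → 724 = 8P, so P = 90.5 and Q = 203.
ΔQ = 203 − 301 = -98.00.

-98.00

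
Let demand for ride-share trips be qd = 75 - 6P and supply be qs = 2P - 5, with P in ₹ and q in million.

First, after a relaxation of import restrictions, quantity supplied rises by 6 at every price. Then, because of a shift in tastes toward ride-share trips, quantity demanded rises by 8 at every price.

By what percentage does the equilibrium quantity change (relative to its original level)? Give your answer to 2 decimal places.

Solve the original market: 75 - 6P = 2P - 5, hence P = 10 and q = 15.
With the change applied: demand qd = 83 - 6P, supply qs = 2P + 1.
Setting them equal: 83 - 6P = 2P + 1 → 82 = 8P, so P = 10.25 and q = 21.5.
%Δq = (21.5 − 15) / 15 × 100 = +43.33%.

+43.33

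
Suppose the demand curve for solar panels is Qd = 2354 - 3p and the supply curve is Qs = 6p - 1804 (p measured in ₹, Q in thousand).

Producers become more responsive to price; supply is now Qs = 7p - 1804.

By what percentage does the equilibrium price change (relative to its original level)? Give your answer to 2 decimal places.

Original equilibrium: 2354 - 3p = 6p - 1804 gives 4158 = 9p, so p = 462 and Q = 968.
With the change applied: demand Qd = 2354 - 3p, supply Qs = 7p - 1804.
Clearing the new market: 2354 - 3p = 7p - 1804, so p = 415.8 and Q = 1106.6.
%Δp = (415.8 − 462) / 462 × 100 = -10.00%.

-10.00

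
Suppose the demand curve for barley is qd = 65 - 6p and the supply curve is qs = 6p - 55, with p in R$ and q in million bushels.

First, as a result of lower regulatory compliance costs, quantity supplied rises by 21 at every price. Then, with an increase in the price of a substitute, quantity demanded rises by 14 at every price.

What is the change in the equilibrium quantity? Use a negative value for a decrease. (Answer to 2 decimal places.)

+17.50

Solve the original market: 65 - 6p = 6p - 55, hence p = 10 and q = 5.
With the change applied: demand qd = 79 - 6p, supply qs = 6p - 34.
Clearing the new market: 79 - 6p = 6p - 34, so p = 113/12 ≈ 9.4167 and q = 22.5.
Δq = 22.5 − 5 = +17.50.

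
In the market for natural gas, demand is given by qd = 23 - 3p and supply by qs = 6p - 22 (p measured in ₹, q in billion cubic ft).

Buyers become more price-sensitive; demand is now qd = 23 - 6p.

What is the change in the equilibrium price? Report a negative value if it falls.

Before the shock: 23 - 3p = 6p - 22 ⇒ 45 = 9p ⇒ p = 5, q = 8.
The shock moves the curves to qd = 23 - 6p and qs = 6p - 22.
New equilibrium: 23 - 6p = 6p - 22 ⇒ 45 = 12p ⇒ p = 3.75, q = 0.5.
Δp = 3.75 − 5 = -1.25.

-1.25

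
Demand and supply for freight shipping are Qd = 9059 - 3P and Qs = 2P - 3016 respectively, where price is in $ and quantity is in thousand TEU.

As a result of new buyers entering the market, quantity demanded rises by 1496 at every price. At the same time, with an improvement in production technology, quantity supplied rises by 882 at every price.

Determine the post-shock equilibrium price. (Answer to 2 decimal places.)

Before the shock: 9059 - 3P = 2P - 3016 ⇒ 12075 = 5P ⇒ P = 2415, Q = 1814.
The new curves are Qd = 10555 - 3P (demand) and Qs = 2P - 2134 (supply).
Setting them equal: 10555 - 3P = 2P - 2134 → 12689 = 5P, so P = 2537.8 and Q = 2941.6.

2537.80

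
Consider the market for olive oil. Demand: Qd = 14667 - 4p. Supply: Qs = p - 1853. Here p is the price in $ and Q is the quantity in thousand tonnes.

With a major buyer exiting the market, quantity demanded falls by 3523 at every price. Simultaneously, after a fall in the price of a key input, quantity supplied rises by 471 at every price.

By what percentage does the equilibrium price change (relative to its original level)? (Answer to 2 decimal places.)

Initially, 14667 - 4p = p - 1853, so 16520 = 5p and p = 3304, Q = 1451.
After the shift, demand is Qd = 11144 - 4p and supply is Qs = p - 1382.
New equilibrium: 11144 - 4p = p - 1382 ⇒ 12526 = 5p ⇒ p = 2505.2, Q = 1123.2.
%Δp = (2505.2 − 3304) / 3304 × 100 = -24.18%.

-24.18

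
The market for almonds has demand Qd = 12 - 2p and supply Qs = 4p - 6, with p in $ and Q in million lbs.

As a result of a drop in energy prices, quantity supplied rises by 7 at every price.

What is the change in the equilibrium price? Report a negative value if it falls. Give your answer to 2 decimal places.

Before the shock: 12 - 2p = 4p - 6 ⇒ 18 = 6p ⇒ p = 3, Q = 6.
The new curves are Qd = 12 - 2p (demand) and Qs = 4p + 1 (supply).
Equate the new curves: 12 - 2p = 4p + 1, giving 11 = 6p, p = 11/6 ≈ 1.8333, Q = 25/3 ≈ 8.3333.
Δp = 1.8333 − 3 = -1.17.

-1.17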